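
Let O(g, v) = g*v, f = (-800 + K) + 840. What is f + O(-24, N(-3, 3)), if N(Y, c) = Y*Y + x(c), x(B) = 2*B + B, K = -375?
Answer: -767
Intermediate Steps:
f = -335 (f = (-800 - 375) + 840 = -1175 + 840 = -335)
x(B) = 3*B
N(Y, c) = Y**2 + 3*c (N(Y, c) = Y*Y + 3*c = Y**2 + 3*c)
f + O(-24, N(-3, 3)) = -335 - 24*((-3)**2 + 3*3) = -335 - 24*(9 + 9) = -335 - 24*18 = -335 - 432 = -767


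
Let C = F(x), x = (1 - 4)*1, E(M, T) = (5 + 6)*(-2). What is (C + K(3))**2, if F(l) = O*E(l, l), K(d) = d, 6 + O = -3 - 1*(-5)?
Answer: 8281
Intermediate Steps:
E(M, T) = -22 (E(M, T) = 11*(-2) = -22)
O = -4 (O = -6 + (-3 - 1*(-5)) = -6 + (-3 + 5) = -6 + 2 = -4)
x = -3 (x = -3*1 = -3)
F(l) = 88 (F(l) = -4*(-22) = 88)
C = 88
(C + K(3))**2 = (88 + 3)**2 = 91**2 = 8281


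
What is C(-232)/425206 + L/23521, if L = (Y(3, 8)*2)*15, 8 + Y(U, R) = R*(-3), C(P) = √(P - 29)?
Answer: -960/23521 + 3*I*√29/425206 ≈ -0.040815 + 3.7995e-5*I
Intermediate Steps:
C(P) = √(-29 + P)
Y(U, R) = -8 - 3*R (Y(U, R) = -8 + R*(-3) = -8 - 3*R)
L = -960 (L = ((-8 - 3*8)*2)*15 = ((-8 - 24)*2)*15 = -32*2*15 = -64*15 = -960)
C(-232)/425206 + L/23521 = √(-29 - 232)/425206 - 960/23521 = √(-261)*(1/425206) - 960*1/23521 = (3*I*√29)*(1/425206) - 960/23521 = 3*I*√29/425206 - 960/23521 = -960/23521 + 3*I*√29/425206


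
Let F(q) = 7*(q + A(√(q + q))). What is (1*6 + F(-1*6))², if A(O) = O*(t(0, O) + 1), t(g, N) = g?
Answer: 708 - 1008*I*√3 ≈ 708.0 - 1745.9*I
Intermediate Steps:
A(O) = O (A(O) = O*(0 + 1) = O*1 = O)
F(q) = 7*q + 7*√2*√q (F(q) = 7*(q + √(q + q)) = 7*(q + √(2*q)) = 7*(q + √2*√q) = 7*q + 7*√2*√q)
(1*6 + F(-1*6))² = (1*6 + (7*(-1*6) + 7*√2*√(-1*6)))² = (6 + (7*(-6) + 7*√2*√(-6)))² = (6 + (-42 + 7*√2*(I*√6)))² = (6 + (-42 + 14*I*√3))² = (-36 + 14*I*√3)²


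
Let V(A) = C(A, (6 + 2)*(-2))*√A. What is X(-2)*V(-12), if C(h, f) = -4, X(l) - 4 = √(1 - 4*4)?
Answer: 24*√5 - 32*I*√3 ≈ 53.666 - 55.426*I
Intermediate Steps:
X(l) = 4 + I*√15 (X(l) = 4 + √(1 - 4*4) = 4 + √(1 - 16) = 4 + √(-15) = 4 + I*√15)
V(A) = -4*√A
X(-2)*V(-12) = (4 + I*√15)*(-8*I*√3) = -8*I*√3*(4 + I*√15)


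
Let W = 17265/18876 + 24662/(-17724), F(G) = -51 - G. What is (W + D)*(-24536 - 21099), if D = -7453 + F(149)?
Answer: 9737495915640895/27879852 ≈ 3.4927e+8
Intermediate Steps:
W = -13292921/27879852 (W = 17265*(1/18876) + 24662*(-1/17724) = 5755/6292 - 12331/8862 = -13292921/27879852 ≈ -0.47679)
D = -7653 (D = -7453 + (-51 - 1*149) = -7453 + (-51 - 149) = -7453 - 200 = -7653)
(W + D)*(-24536 - 21099) = (-13292921/27879852 - 7653)*(-24536 - 21099) = -213377800277/27879852*(-45635) = 9737495915640895/27879852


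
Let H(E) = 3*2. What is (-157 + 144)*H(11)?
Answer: -78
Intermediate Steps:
H(E) = 6
(-157 + 144)*H(11) = (-157 + 144)*6 = -13*6 = -78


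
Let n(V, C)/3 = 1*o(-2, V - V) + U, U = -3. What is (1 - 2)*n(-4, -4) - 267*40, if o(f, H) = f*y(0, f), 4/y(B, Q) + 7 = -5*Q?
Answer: -10663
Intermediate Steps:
y(B, Q) = 4/(-7 - 5*Q)
o(f, H) = -4*f/(7 + 5*f) (o(f, H) = f*(-4/(7 + 5*f)) = -4*f/(7 + 5*f))
n(V, C) = -17 (n(V, C) = 3*(1*(-4*(-2)/(7 + 5*(-2))) - 3) = 3*(1*(-4*(-2)/(7 - 10)) - 3) = 3*(1*(-4*(-2)/(-3)) - 3) = 3*(1*(-4*(-2)*(-⅓)) - 3) = 3*(1*(-8/3) - 3) = 3*(-8/3 - 3) = 3*(-17/3) = -17)
(1 - 2)*n(-4, -4) - 267*40 = (1 - 2)*(-17) - 267*40 = -1*(-17) - 10680 = 17 - 10680 = -10663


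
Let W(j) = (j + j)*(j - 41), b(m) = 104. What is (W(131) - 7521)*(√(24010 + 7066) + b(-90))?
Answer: 1670136 + 32118*√7769 ≈ 4.5011e+6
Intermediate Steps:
W(j) = 2*j*(-41 + j) (W(j) = (2*j)*(-41 + j) = 2*j*(-41 + j))
(W(131) - 7521)*(√(24010 + 7066) + b(-90)) = (2*131*(-41 + 131) - 7521)*(√(24010 + 7066) + 104) = (2*131*90 - 7521)*(√31076 + 104) = (23580 - 7521)*(2*√7769 + 104) = 16059*(104 + 2*√7769) = 1670136 + 32118*√7769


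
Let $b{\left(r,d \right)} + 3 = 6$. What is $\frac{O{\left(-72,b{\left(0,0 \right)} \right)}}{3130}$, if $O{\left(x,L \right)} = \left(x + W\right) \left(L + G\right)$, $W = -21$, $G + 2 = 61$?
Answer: $- \frac{2883}{1565} \approx -1.8422$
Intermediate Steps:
$G = 59$ ($G = -2 + 61 = 59$)
$b{\left(r,d \right)} = 3$ ($b{\left(r,d \right)} = -3 + 6 = 3$)
$O{\left(x,L \right)} = \left(-21 + x\right) \left(59 + L\right)$ ($O{\left(x,L \right)} = \left(x - 21\right) \left(L + 59\right) = \left(-21 + x\right) \left(59 + L\right)$)
$\frac{O{\left(-72,b{\left(0,0 \right)} \right)}}{3130} = \frac{-1239 - 63 + 59 \left(-72\right) + 3 \left(-72\right)}{3130} = \left(-1239 - 63 - 4248 - 216\right) \frac{1}{3130} = \left(-5766\right) \frac{1}{3130} = - \frac{2883}{1565}$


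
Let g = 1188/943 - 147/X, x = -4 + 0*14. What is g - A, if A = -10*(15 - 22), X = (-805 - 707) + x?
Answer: -98131531/1429588 ≈ -68.643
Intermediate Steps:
x = -4 (x = -4 + 0 = -4)
X = -1516 (X = (-805 - 707) - 4 = -1512 - 4 = -1516)
A = 70 (A = -10*(-7) = 70)
g = 1939629/1429588 (g = 1188/943 - 147/(-1516) = 1188*(1/943) - 147*(-1/1516) = 1188/943 + 147/1516 = 1939629/1429588 ≈ 1.3568)
g - A = 1939629/1429588 - 1*70 = 1939629/1429588 - 70 = -98131531/1429588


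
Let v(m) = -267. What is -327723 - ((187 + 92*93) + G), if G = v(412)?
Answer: -336199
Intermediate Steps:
G = -267
-327723 - ((187 + 92*93) + G) = -327723 - ((187 + 92*93) - 267) = -327723 - ((187 + 8556) - 267) = -327723 - (8743 - 267) = -327723 - 1*8476 = -327723 - 8476 = -336199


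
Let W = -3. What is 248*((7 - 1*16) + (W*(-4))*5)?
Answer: 12648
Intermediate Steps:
248*((7 - 1*16) + (W*(-4))*5) = 248*((7 - 1*16) - 3*(-4)*5) = 248*((7 - 16) + 12*5) = 248*(-9 + 60) = 248*51 = 12648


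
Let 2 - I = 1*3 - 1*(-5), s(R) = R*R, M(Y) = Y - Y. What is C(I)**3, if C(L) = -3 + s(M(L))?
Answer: -27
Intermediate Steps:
M(Y) = 0
s(R) = R**2
I = -6 (I = 2 - (1*3 - 1*(-5)) = 2 - (3 + 5) = 2 - 1*8 = 2 - 8 = -6)
C(L) = -3 (C(L) = -3 + 0**2 = -3 + 0 = -3)
C(I)**3 = (-3)**3 = -27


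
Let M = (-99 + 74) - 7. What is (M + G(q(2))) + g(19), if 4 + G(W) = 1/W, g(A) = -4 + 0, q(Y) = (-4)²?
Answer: -639/16 ≈ -39.938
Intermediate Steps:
M = -32 (M = -25 - 7 = -32)
q(Y) = 16
g(A) = -4
G(W) = -4 + 1/W
(M + G(q(2))) + g(19) = (-32 + (-4 + 1/16)) - 4 = (-32 - 63/16) - 4 = -575/16 - 4 = -639/16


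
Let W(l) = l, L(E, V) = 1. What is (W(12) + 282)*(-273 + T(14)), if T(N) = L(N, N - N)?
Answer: -79968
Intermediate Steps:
T(N) = 1
(W(12) + 282)*(-273 + T(14)) = (12 + 282)*(-273 + 1) = 294*(-272) = -79968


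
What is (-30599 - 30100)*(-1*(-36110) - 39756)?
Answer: 221308554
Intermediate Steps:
(-30599 - 30100)*(-1*(-36110) - 39756) = -60699*(36110 - 39756) = -60699*(-3646) = 221308554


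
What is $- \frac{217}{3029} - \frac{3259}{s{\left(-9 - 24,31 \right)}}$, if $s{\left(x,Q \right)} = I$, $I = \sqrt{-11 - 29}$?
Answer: $- \frac{217}{3029} + \frac{3259 i \sqrt{10}}{20} \approx -0.071641 + 515.29 i$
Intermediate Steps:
$I = 2 i \sqrt{10}$ ($I = \sqrt{-40} = 2 i \sqrt{10} \approx 6.3246 i$)
$s{\left(x,Q \right)} = 2 i \sqrt{10}$
$- \frac{217}{3029} - \frac{3259}{s{\left(-9 - 24,31 \right)}} = - \frac{217}{3029} - \frac{3259}{2 i \sqrt{10}} = \left(-217\right) \frac{1}{3029} - 3259 \left(- \frac{i \sqrt{10}}{20}\right) = - \frac{217}{3029} + \frac{3259 i \sqrt{10}}{20}$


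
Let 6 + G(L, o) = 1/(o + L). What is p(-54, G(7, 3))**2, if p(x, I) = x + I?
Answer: 358801/100 ≈ 3588.0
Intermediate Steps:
G(L, o) = -6 + 1/(L + o) (G(L, o) = -6 + 1/(o + L) = -6 + 1/(L + o))
p(x, I) = I + x
p(-54, G(7, 3))**2 = ((1 - 6*7 - 6*3)/(7 + 3) - 54)**2 = ((1 - 42 - 18)/10 - 54)**2 = ((1/10)*(-59) - 54)**2 = (-59/10 - 54)**2 = (-599/10)**2 = 358801/100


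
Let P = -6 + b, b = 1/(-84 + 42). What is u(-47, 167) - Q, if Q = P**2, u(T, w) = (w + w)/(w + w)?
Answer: -62245/1764 ≈ -35.286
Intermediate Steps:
u(T, w) = 1 (u(T, w) = (2*w)/((2*w)) = (2*w)*(1/(2*w)) = 1)
b = -1/42 (b = 1/(-42) = -1/42 ≈ -0.023810)
P = -253/42 (P = -6 - 1/42 = -253/42 ≈ -6.0238)
Q = 64009/1764 (Q = (-253/42)**2 = 64009/1764 ≈ 36.286)
u(-47, 167) - Q = 1 - 1*64009/1764 = 1 - 64009/1764 = -62245/1764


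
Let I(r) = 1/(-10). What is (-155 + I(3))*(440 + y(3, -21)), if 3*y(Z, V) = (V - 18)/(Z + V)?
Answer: -4101361/60 ≈ -68356.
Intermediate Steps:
y(Z, V) = (-18 + V)/(3*(V + Z)) (y(Z, V) = ((V - 18)/(Z + V))/3 = ((-18 + V)/(V + Z))/3 = (-18 + V)/(3*(V + Z)))
I(r) = -⅒
(-155 + I(3))*(440 + y(3, -21)) = (-155 - ⅒)*(440 + (-6 + (⅓)*(-21))/(-21 + 3)) = -1551*(440 + (-6 - 7)/(-18))/10 = -1551*(440 - 1/18*(-13))/10 = -1551*(440 + 13/18)/10 = -1551/10*7933/18 = -4101361/60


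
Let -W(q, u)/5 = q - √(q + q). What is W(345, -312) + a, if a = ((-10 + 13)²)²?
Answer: -1644 + 5*√690 ≈ -1512.7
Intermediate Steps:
W(q, u) = -5*q + 5*√2*√q (W(q, u) = -5*(q - √(q + q)) = -5*(q - √(2*q)) = -5*(q - √2*√q) = -5*q + 5*√2*√q)
a = 81 (a = (3²)² = 9² = 81)
W(345, -312) + a = (-5*345 + 5*√2*√345) + 81 = (-1725 + 5*√690) + 81 = -1644 + 5*√690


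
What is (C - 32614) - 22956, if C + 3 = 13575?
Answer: -41998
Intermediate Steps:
C = 13572 (C = -3 + 13575 = 13572)
(C - 32614) - 22956 = (13572 - 32614) - 22956 = -19042 - 22956 = -41998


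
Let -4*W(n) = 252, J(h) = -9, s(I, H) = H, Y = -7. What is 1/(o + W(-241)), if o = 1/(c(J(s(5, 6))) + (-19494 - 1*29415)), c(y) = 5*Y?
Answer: -48944/3083473 ≈ -0.015873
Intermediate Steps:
c(y) = -35 (c(y) = 5*(-7) = -35)
W(n) = -63 (W(n) = -¼*252 = -63)
o = -1/48944 (o = 1/(-35 + (-19494 - 1*29415)) = 1/(-35 + (-19494 - 29415)) = 1/(-35 - 48909) = 1/(-48944) = -1/48944 ≈ -2.0432e-5)
1/(o + W(-241)) = 1/(-1/48944 - 63) = 1/(-3083473/48944) = -48944/3083473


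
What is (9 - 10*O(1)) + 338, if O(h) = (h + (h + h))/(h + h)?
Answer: 332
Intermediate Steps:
O(h) = 3/2 (O(h) = (h + 2*h)/((2*h)) = (3*h)*(1/(2*h)) = 3/2)
(9 - 10*O(1)) + 338 = (9 - 10*3/2) + 338 = (9 - 15) + 338 = -6 + 338 = 332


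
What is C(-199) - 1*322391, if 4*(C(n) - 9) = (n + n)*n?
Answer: -605163/2 ≈ -3.0258e+5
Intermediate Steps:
C(n) = 9 + n²/2 (C(n) = 9 + ((n + n)*n)/4 = 9 + ((2*n)*n)/4 = 9 + (2*n²)/4 = 9 + n²/2)
C(-199) - 1*322391 = (9 + (½)*(-199)²) - 1*322391 = (9 + (½)*39601) - 322391 = (9 + 39601/2) - 322391 = 39619/2 - 322391 = -605163/2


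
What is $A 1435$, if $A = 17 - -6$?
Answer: $33005$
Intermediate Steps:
$A = 23$ ($A = 17 + 6 = 23$)
$A 1435 = 23 \cdot 1435 = 33005$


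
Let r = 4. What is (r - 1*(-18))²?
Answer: 484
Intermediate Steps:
(r - 1*(-18))² = (4 - 1*(-18))² = (4 + 18)² = 22² = 484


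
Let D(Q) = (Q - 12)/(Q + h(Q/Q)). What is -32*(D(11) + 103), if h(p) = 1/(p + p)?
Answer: -75744/23 ≈ -3293.2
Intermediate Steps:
h(p) = 1/(2*p)
D(Q) = (-12 + Q)/(½ + Q) (D(Q) = (Q - 12)/(Q + 1/(2*((Q/Q)))) = (-12 + Q)/(Q + (½)/1) = (-12 + Q)/(Q + (½)*1) = (-12 + Q)/(Q + ½) = (-12 + Q)/(½ + Q))
-32*(D(11) + 103) = -32*(2*(-12 + 11)/(1 + 2*11) + 103) = -32*(2*(-1)/(1 + 22) + 103) = -32*(2*(-1)/23 + 103) = -32*(2*(1/23)*(-1) + 103) = -32*(-2/23 + 103) = -32*2367/23 = -75744/23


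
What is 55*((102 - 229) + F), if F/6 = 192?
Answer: 56375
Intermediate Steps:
F = 1152 (F = 6*192 = 1152)
55*((102 - 229) + F) = 55*((102 - 229) + 1152) = 55*(-127 + 1152) = 55*1025 = 56375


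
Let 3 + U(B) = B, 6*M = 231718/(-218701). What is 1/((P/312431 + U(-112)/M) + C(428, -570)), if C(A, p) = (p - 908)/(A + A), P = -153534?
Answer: 15492719702012/10055092354255061 ≈ 0.0015408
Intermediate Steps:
M = -115859/656103 (M = (231718/(-218701))/6 = (231718*(-1/218701))/6 = (⅙)*(-231718/218701) = -115859/656103 ≈ -0.17659)
U(B) = -3 + B
C(A, p) = (-908 + p)/(2*A) (C(A, p) = (-908 + p)/((2*A)) = (-908 + p)*(1/(2*A)) = (-908 + p)/(2*A))
1/((P/312431 + U(-112)/M) + C(428, -570)) = 1/((-153534/312431 + (-3 - 112)/(-115859/656103)) + (½)*(-908 - 570)/428) = 1/((-153534*1/312431 - 115*(-656103/115859)) + (½)*(1/428)*(-1478)) = 1/((-153534/312431 + 75451845/115859) - 739/428) = 1/(23555707089489/36197943229 - 739/428) = 1/(10055092354255061/15492719702012) = 15492719702012/10055092354255061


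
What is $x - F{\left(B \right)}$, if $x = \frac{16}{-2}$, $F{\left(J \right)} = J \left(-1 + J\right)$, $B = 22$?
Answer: $-470$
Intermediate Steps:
$x = -8$ ($x = 16 \left(- \frac{1}{2}\right) = -8$)
$x - F{\left(B \right)} = -8 - 22 \left(-1 + 22\right) = -8 - 22 \cdot 21 = -8 - 462 = -470$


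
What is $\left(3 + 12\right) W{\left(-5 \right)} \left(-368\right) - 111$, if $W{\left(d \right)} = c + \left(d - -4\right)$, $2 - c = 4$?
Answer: $16449$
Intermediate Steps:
$c = -2$ ($c = 2 - 4 = -2$)
$W{\left(d \right)} = 2 + d$ ($W{\left(d \right)} = -2 + \left(d - -4\right) = -2 + \left(d + 4\right) = -2 + \left(4 + d\right) = 2 + d$)
$\left(3 + 12\right) W{\left(-5 \right)} \left(-368\right) - 111 = \left(3 + 12\right) \left(2 - 5\right) \left(-368\right) - 111 = 15 \left(-3\right) \left(-368\right) - 111 = \left(-45\right) \left(-368\right) - 111 = 16560 - 111 = 16449$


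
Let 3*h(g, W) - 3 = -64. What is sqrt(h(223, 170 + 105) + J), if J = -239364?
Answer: 61*I*sqrt(579)/3 ≈ 489.27*I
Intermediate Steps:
h(g, W) = -61/3 (h(g, W) = 1 + (1/3)*(-64) = 1 - 64/3 = -61/3)
sqrt(h(223, 170 + 105) + J) = sqrt(-61/3 - 239364) = sqrt(-718153/3) = 61*I*sqrt(579)/3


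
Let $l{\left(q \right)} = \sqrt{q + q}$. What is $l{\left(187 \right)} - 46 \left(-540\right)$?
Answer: $24840 + \sqrt{374} \approx 24859.0$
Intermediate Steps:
$l{\left(q \right)} = \sqrt{2} \sqrt{q}$ ($l{\left(q \right)} = \sqrt{2 q} = \sqrt{2} \sqrt{q}$)
$l{\left(187 \right)} - 46 \left(-540\right) = \sqrt{2} \sqrt{187} - 46 \left(-540\right) = \sqrt{374} - -24840 = \sqrt{374} + 24840 = 24840 + \sqrt{374}$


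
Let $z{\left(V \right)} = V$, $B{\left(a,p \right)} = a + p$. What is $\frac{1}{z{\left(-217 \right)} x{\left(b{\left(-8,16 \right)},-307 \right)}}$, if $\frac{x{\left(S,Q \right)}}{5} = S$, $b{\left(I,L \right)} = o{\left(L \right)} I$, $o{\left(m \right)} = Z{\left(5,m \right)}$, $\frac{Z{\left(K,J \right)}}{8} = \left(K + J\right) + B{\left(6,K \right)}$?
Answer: $\frac{1}{2222080} \approx 4.5003 \cdot 10^{-7}$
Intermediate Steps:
$Z{\left(K,J \right)} = 48 + 8 J + 16 K$ ($Z{\left(K,J \right)} = 8 \left(\left(K + J\right) + \left(6 + K\right)\right) = 8 \left(\left(J + K\right) + \left(6 + K\right)\right) = 8 \left(6 + J + 2 K\right) = 48 + 8 J + 16 K$)
$o{\left(m \right)} = 128 + 8 m$ ($o{\left(m \right)} = 48 + 8 m + 16 \cdot 5 = 48 + 8 m + 80 = 128 + 8 m$)
$b{\left(I,L \right)} = I \left(128 + 8 L\right)$ ($b{\left(I,L \right)} = \left(128 + 8 L\right) I = I \left(128 + 8 L\right)$)
$x{\left(S,Q \right)} = 5 S$
$\frac{1}{z{\left(-217 \right)} x{\left(b{\left(-8,16 \right)},-307 \right)}} = \frac{1}{\left(-217\right) 5 \cdot 8 \left(-8\right) \left(16 + 16\right)} = - \frac{1}{217 \cdot 5 \cdot 8 \left(-8\right) 32} = - \frac{1}{217 \cdot 5 \left(-2048\right)} = - \frac{1}{217 \left(-10240\right)} = \left(- \frac{1}{217}\right) \left(- \frac{1}{10240}\right) = \frac{1}{2222080}$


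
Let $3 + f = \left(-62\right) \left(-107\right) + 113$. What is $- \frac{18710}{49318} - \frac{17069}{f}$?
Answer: $- \frac{483994591}{166300296} \approx -2.9104$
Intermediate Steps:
$f = 6744$ ($f = -3 + \left(\left(-62\right) \left(-107\right) + 113\right) = -3 + \left(6634 + 113\right) = -3 + 6747 = 6744$)
$- \frac{18710}{49318} - \frac{17069}{f} = - \frac{18710}{49318} - \frac{17069}{6744} = \left(-18710\right) \frac{1}{49318} - \frac{17069}{6744} = - \frac{9355}{24659} - \frac{17069}{6744} = - \frac{483994591}{166300296}$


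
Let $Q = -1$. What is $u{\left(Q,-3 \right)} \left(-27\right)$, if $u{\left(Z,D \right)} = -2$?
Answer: $54$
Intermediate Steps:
$u{\left(Q,-3 \right)} \left(-27\right) = \left(-2\right) \left(-27\right) = 54$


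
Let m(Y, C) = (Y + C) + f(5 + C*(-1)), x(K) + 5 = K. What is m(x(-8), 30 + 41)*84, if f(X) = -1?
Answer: 4788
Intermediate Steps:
x(K) = -5 + K
m(Y, C) = -1 + C + Y (m(Y, C) = (Y + C) - 1 = (C + Y) - 1 = -1 + C + Y)
m(x(-8), 30 + 41)*84 = (-1 + (30 + 41) + (-5 - 8))*84 = (-1 + 71 - 13)*84 = 57*84 = 4788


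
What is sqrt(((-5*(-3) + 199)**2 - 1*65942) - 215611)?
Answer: I*sqrt(235757) ≈ 485.55*I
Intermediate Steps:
sqrt(((-5*(-3) + 199)**2 - 1*65942) - 215611) = sqrt(((15 + 199)**2 - 65942) - 215611) = sqrt((214**2 - 65942) - 215611) = sqrt((45796 - 65942) - 215611) = sqrt(-20146 - 215611) = sqrt(-235757) = I*sqrt(235757)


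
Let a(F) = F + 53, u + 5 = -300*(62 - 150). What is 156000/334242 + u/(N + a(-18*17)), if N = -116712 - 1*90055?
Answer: 782426747/2306492628 ≈ 0.33923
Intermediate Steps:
u = 26395 (u = -5 - 300*(62 - 150) = -5 - 300*(-88) = -5 + 26400 = 26395)
a(F) = 53 + F
N = -206767 (N = -116712 - 90055 = -206767)
156000/334242 + u/(N + a(-18*17)) = 156000/334242 + 26395/(-206767 + (53 - 18*17)) = 156000*(1/334242) + 26395/(-206767 + (53 - 306)) = 26000/55707 + 26395/(-206767 - 253) = 26000/55707 + 26395/(-207020) = 26000/55707 + 26395*(-1/207020) = 26000/55707 - 5279/41404 = 782426747/2306492628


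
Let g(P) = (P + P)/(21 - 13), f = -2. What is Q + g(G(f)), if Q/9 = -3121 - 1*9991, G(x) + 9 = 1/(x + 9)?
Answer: -1652143/14 ≈ -1.1801e+5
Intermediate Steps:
G(x) = -9 + 1/(9 + x) (G(x) = -9 + 1/(x + 9) = -9 + 1/(9 + x))
g(P) = P/4 (g(P) = (2*P)/8 = (2*P)*(⅛) = P/4)
Q = -118008 (Q = 9*(-3121 - 1*9991) = 9*(-3121 - 9991) = 9*(-13112) = -118008)
Q + g(G(f)) = -118008 + ((-80 - 9*(-2))/(9 - 2))/4 = -118008 + ((-80 + 18)/7)/4 = -118008 + ((⅐)*(-62))/4 = -118008 + (¼)*(-62/7) = -118008 - 31/14 = -1652143/14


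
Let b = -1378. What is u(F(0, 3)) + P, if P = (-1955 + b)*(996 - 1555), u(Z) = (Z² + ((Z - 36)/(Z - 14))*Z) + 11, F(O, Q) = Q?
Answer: 1863176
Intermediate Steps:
u(Z) = 11 + Z² + Z*(-36 + Z)/(-14 + Z) (u(Z) = (Z² + ((-36 + Z)/(-14 + Z))*Z) + 11 = (Z² + Z*(-36 + Z)/(-14 + Z)) + 11 = 11 + Z² + Z*(-36 + Z)/(-14 + Z))
P = 1863147 (P = (-1955 - 1378)*(996 - 1555) = -3333*(-559) = 1863147)
u(F(0, 3)) + P = (-154 + 3³ - 25*3 - 13*3²)/(-14 + 3) + 1863147 = (-154 + 27 - 75 - 13*9)/(-11) + 1863147 = -(-154 + 27 - 75 - 117)/11 + 1863147 = -1/11*(-319) + 1863147 = 29 + 1863147 = 1863176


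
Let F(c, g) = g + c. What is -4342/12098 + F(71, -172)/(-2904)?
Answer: -5693635/17566296 ≈ -0.32412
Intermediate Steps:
F(c, g) = c + g
-4342/12098 + F(71, -172)/(-2904) = -4342/12098 + (71 - 172)/(-2904) = -4342*1/12098 - 101*(-1/2904) = -2171/6049 + 101/2904 = -5693635/17566296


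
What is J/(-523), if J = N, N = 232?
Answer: -232/523 ≈ -0.44359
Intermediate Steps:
J = 232
J/(-523) = 232/(-523) = 232*(-1/523) = -232/523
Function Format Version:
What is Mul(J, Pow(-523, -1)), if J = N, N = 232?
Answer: Rational(-232, 523) ≈ -0.44359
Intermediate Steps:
J = 232
Mul(J, Pow(-523, -1)) = Mul(232, Pow(-523, -1)) = Mul(232, Rational(-1, 523)) = Rational(-232, 523)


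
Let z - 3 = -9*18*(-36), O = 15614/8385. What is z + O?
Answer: 48942089/8385 ≈ 5836.9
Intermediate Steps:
O = 15614/8385 (O = 15614*(1/8385) = 15614/8385 ≈ 1.8621)
z = 5835 (z = 3 - 9*18*(-36) = 3 - 162*(-36) = 3 + 5832 = 5835)
z + O = 5835 + 15614/8385 = 48942089/8385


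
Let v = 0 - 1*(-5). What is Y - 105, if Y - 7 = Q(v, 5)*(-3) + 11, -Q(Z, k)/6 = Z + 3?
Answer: 57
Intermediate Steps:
v = 5 (v = 0 + 5 = 5)
Q(Z, k) = -18 - 6*Z (Q(Z, k) = -6*(Z + 3) = -6*(3 + Z) = -18 - 6*Z)
Y = 162 (Y = 7 + ((-18 - 6*5)*(-3) + 11) = 7 + ((-18 - 30)*(-3) + 11) = 7 + (-48*(-3) + 11) = 7 + (144 + 11) = 7 + 155 = 162)
Y - 105 = 162 - 105 = 57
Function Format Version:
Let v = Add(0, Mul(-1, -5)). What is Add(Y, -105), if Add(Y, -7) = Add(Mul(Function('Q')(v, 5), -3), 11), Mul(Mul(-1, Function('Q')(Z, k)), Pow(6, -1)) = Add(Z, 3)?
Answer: 57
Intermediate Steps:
v = 5 (v = Add(0, 5) = 5)
Function('Q')(Z, k) = Add(-18, Mul(-6, Z)) (Function('Q')(Z, k) = Mul(-6, Add(Z, 3)) = Mul(-6, Add(3, Z)) = Add(-18, Mul(-6, Z)))
Y = 162 (Y = Add(7, Add(Mul(Add(-18, Mul(-6, 5)), -3), 11)) = Add(7, Add(Mul(Add(-18, -30), -3), 11)) = Add(7, Add(Mul(-48, -3), 11)) = Add(7, Add(144, 11)) = Add(7, 155) = 162)
Add(Y, -105) = Add(162, -105) = 57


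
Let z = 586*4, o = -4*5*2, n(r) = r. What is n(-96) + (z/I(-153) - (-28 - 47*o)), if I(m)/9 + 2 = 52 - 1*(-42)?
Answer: -402650/207 ≈ -1945.2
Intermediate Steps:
o = -40 (o = -20*2 = -40)
z = 2344
I(m) = 828 (I(m) = -18 + 9*(52 - 1*(-42)) = -18 + 9*(52 + 42) = -18 + 9*94 = -18 + 846 = 828)
n(-96) + (z/I(-153) - (-28 - 47*o)) = -96 + (2344/828 - (-28 - 47*(-40))) = -96 + (2344*(1/828) - (-28 + 1880)) = -96 + (586/207 - 1*1852) = -96 + (586/207 - 1852) = -96 - 382778/207 = -402650/207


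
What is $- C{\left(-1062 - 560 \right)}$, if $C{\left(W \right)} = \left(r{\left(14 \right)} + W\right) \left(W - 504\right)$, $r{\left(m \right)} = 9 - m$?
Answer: $-3459002$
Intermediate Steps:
$C{\left(W \right)} = \left(-504 + W\right) \left(-5 + W\right)$ ($C{\left(W \right)} = \left(\left(9 - 14\right) + W\right) \left(W - 504\right) = \left(\left(9 - 14\right) + W\right) \left(-504 + W\right) = \left(-5 + W\right) \left(-504 + W\right) = \left(-504 + W\right) \left(-5 + W\right)$)
$- C{\left(-1062 - 560 \right)} = - (2520 + \left(-1062 - 560\right)^{2} - 509 \left(-1062 - 560\right)) = - (2520 + \left(-1622\right)^{2} - -825598) = - (2520 + 2630884 + 825598) = \left(-1\right) 3459002 = -3459002$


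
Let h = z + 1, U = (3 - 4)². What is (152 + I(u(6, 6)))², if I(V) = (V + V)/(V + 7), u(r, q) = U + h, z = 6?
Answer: 5271616/225 ≈ 23429.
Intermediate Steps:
U = 1 (U = (-1)² = 1)
h = 7 (h = 6 + 1 = 7)
u(r, q) = 8 (u(r, q) = 1 + 7 = 8)
I(V) = 2*V/(7 + V) (I(V) = (2*V)/(7 + V) = 2*V/(7 + V))
(152 + I(u(6, 6)))² = (152 + 2*8/(7 + 8))² = (152 + 2*8/15)² = (152 + 2*8*(1/15))² = (152 + 16/15)² = (2296/15)² = 5271616/225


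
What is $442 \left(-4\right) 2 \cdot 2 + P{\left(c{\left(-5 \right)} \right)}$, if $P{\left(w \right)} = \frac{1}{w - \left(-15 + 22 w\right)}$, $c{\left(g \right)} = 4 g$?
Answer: $- \frac{3076319}{435} \approx -7072.0$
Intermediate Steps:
$P{\left(w \right)} = \frac{1}{15 - 21 w}$ ($P{\left(w \right)} = \frac{1}{w - \left(-15 + 22 w\right)} = \frac{1}{15 - 21 w}$)
$442 \left(-4\right) 2 \cdot 2 + P{\left(c{\left(-5 \right)} \right)} = 442 \left(-4\right) 2 \cdot 2 - \frac{1}{-15 + 21 \cdot 4 \left(-5\right)} = 442 \left(\left(-8\right) 2\right) - \frac{1}{-15 + 21 \left(-20\right)} = 442 \left(-16\right) - \frac{1}{-15 - 420} = -7072 - \frac{1}{-435} = -7072 - - \frac{1}{435} = -7072 + \frac{1}{435} = - \frac{3076319}{435}$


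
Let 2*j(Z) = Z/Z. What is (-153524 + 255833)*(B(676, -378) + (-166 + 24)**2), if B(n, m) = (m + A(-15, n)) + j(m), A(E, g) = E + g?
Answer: 4183926555/2 ≈ 2.0920e+9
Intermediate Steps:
j(Z) = 1/2 (j(Z) = (Z/Z)/2 = (1/2)*1 = 1/2)
B(n, m) = -29/2 + m + n (B(n, m) = (m + (-15 + n)) + 1/2 = (-15 + m + n) + 1/2 = -29/2 + m + n)
(-153524 + 255833)*(B(676, -378) + (-166 + 24)**2) = (-153524 + 255833)*((-29/2 - 378 + 676) + (-166 + 24)**2) = 102309*(567/2 + (-142)**2) = 102309*(567/2 + 20164) = 102309*(40895/2) = 4183926555/2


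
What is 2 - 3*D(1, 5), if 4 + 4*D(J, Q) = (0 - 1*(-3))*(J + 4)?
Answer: -25/4 ≈ -6.2500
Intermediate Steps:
D(J, Q) = 2 + 3*J/4 (D(J, Q) = -1 + ((0 - 1*(-3))*(J + 4))/4 = -1 + ((0 + 3)*(4 + J))/4 = -1 + (3*(4 + J))/4 = -1 + (12 + 3*J)/4 = -1 + (3 + 3*J/4) = 2 + 3*J/4)
2 - 3*D(1, 5) = 2 - 3*(2 + (¾)*1) = 2 - 3*(2 + ¾) = 2 - 3*11/4 = 2 - 33/4 = -25/4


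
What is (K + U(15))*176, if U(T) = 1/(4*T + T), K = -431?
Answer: -5689024/75 ≈ -75854.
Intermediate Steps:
U(T) = 1/(5*T)
(K + U(15))*176 = (-431 + (⅕)/15)*176 = (-431 + (⅕)*(1/15))*176 = (-431 + 1/75)*176 = -32324/75*176 = -5689024/75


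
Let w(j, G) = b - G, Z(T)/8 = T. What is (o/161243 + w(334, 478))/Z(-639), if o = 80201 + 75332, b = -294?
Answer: 124324063/824274216 ≈ 0.15083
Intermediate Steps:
Z(T) = 8*T
w(j, G) = -294 - G
o = 155533
(o/161243 + w(334, 478))/Z(-639) = (155533/161243 + (-294 - 1*478))/((8*(-639))) = (155533*(1/161243) + (-294 - 478))/(-5112) = (155533/161243 - 772)*(-1/5112) = -124324063/161243*(-1/5112) = 124324063/824274216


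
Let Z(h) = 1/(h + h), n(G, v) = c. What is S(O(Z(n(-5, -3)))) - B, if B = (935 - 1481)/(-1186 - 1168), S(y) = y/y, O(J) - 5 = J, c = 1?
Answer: 904/1177 ≈ 0.76805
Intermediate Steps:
n(G, v) = 1
Z(h) = 1/(2*h)
O(J) = 5 + J
S(y) = 1
B = 273/1177 (B = -546/(-2354) = -546*(-1/2354) = 273/1177 ≈ 0.23195)
S(O(Z(n(-5, -3)))) - B = 1 - 1*273/1177 = 1 - 273/1177 = 904/1177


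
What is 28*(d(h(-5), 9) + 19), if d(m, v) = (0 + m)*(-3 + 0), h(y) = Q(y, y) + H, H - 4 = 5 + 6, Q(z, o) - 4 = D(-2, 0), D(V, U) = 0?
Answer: -1064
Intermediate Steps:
Q(z, o) = 4 (Q(z, o) = 4 + 0 = 4)
H = 15 (H = 4 + (5 + 6) = 4 + 11 = 15)
h(y) = 19 (h(y) = 4 + 15 = 19)
d(m, v) = -3*m (d(m, v) = m*(-3) = -3*m)
28*(d(h(-5), 9) + 19) = 28*(-3*19 + 19) = 28*(-57 + 19) = 28*(-38) = -1064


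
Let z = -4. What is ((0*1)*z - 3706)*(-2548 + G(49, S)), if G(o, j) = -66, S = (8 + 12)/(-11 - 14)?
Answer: 9687484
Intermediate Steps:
S = -4/5 (S = 20/(-25) = 20*(-1/25) = -4/5 ≈ -0.80000)
((0*1)*z - 3706)*(-2548 + G(49, S)) = ((0*1)*(-4) - 3706)*(-2548 - 66) = (0*(-4) - 3706)*(-2614) = (0 - 3706)*(-2614) = -3706*(-2614) = 9687484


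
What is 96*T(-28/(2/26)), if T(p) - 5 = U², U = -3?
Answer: 1344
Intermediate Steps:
T(p) = 14 (T(p) = 5 + (-3)² = 5 + 9 = 14)
96*T(-28/(2/26)) = 96*14 = 1344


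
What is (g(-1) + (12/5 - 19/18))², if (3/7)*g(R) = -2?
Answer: 89401/8100 ≈ 11.037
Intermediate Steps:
g(R) = -14/3 (g(R) = (7/3)*(-2) = -14/3)
(g(-1) + (12/5 - 19/18))² = (-14/3 + (12/5 - 19/18))² = (-14/3 + 121/90)² = (-299/90)² = 89401/8100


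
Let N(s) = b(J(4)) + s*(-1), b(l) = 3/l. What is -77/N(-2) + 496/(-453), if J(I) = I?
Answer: -13180/453 ≈ -29.095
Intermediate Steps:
N(s) = ¾ - s (N(s) = 3/4 + s*(-1) = 3*(¼) - s = ¾ - s)
-77/N(-2) + 496/(-453) = -77/(¾ - 1*(-2)) + 496/(-453) = -77/(¾ + 2) + 496*(-1/453) = -77/11/4 - 496/453 = -77*4/11 - 496/453 = -28 - 496/453 = -13180/453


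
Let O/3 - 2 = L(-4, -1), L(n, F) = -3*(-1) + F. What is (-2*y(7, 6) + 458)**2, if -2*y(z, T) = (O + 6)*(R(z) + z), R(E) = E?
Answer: 504100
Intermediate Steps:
L(n, F) = 3 + F
O = 12 (O = 6 + 3*(3 - 1) = 6 + 3*2 = 6 + 6 = 12)
y(z, T) = -18*z (y(z, T) = -(12 + 6)*(z + z)/2 = -9*2*z = -18*z)
(-2*y(7, 6) + 458)**2 = (-(-36)*7 + 458)**2 = (-2*(-126) + 458)**2 = (252 + 458)**2 = 710**2 = 504100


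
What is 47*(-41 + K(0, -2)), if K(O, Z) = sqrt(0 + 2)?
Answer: -1927 + 47*sqrt(2) ≈ -1860.5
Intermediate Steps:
K(O, Z) = sqrt(2)
47*(-41 + K(0, -2)) = 47*(-41 + sqrt(2)) = -1927 + 47*sqrt(2)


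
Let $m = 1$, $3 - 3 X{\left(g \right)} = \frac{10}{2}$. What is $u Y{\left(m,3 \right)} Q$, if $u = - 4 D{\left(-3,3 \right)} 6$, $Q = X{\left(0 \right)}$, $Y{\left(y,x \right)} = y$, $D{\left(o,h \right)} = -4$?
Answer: $-64$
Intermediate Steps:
$X{\left(g \right)} = - \frac{2}{3}$ ($X{\left(g \right)} = 1 - \frac{10 \cdot \frac{1}{2}}{3} = 1 - \frac{5}{3} = - \frac{2}{3}$)
$Q = - \frac{2}{3} \approx -0.66667$
$u = 96$ ($u = \left(-4\right) \left(-4\right) 6 = 16 \cdot 6 = 96$)
$u Y{\left(m,3 \right)} Q = 96 \cdot 1 \left(- \frac{2}{3}\right) = 96 \left(- \frac{2}{3}\right) = -64$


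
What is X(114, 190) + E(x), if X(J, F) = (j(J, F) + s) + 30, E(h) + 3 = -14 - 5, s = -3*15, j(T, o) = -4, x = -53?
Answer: -41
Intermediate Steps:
s = -45
E(h) = -22 (E(h) = -3 + (-14 - 5) = -3 - 19 = -22)
X(J, F) = -19 (X(J, F) = (-4 - 45) + 30 = -49 + 30 = -19)
X(114, 190) + E(x) = -19 - 22 = -41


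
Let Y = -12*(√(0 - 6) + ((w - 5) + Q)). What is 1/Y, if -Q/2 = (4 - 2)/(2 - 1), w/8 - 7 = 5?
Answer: I/(12*(√6 - 87*I)) ≈ -0.0009571 + 2.6947e-5*I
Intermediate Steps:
w = 96 (w = 56 + 8*5 = 56 + 40 = 96)
Q = -4 (Q = -2*(4 - 2)/(2 - 1) = -4/1 = -4 ≈ -4.0000)
Y = -1044 - 12*I*√6 (Y = -12*(√(0 - 6) + ((96 - 5) - 4)) = -12*(√(-6) + (91 - 4)) = -12*(I*√6 + 87) = -12*(87 + I*√6) = -1044 - 12*I*√6 ≈ -1044.0 - 29.394*I)
1/Y = 1/(-1044 - 12*I*√6)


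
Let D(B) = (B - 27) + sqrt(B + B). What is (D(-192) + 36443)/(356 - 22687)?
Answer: -36224/22331 - 8*I*sqrt(6)/22331 ≈ -1.6221 - 0.00087752*I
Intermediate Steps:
D(B) = -27 + B + sqrt(2)*sqrt(B) (D(B) = (-27 + B) + sqrt(2*B) = (-27 + B) + sqrt(2)*sqrt(B) = -27 + B + sqrt(2)*sqrt(B))
(D(-192) + 36443)/(356 - 22687) = ((-27 - 192 + sqrt(2)*sqrt(-192)) + 36443)/(356 - 22687) = ((-27 - 192 + sqrt(2)*(8*I*sqrt(3))) + 36443)/(-22331) = ((-27 - 192 + 8*I*sqrt(6)) + 36443)*(-1/22331) = ((-219 + 8*I*sqrt(6)) + 36443)*(-1/22331) = (36224 + 8*I*sqrt(6))*(-1/22331) = -36224/22331 - 8*I*sqrt(6)/22331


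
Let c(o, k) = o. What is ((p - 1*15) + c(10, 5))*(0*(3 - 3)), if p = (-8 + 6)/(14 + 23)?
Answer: 0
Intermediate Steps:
p = -2/37 ≈ -0.054054
((p - 1*15) + c(10, 5))*(0*(3 - 3)) = ((-2/37 - 1*15) + 10)*(0*(3 - 3)) = ((-2/37 - 15) + 10)*(0*0) = (-557/37 + 10)*0 = -187/37*0 = 0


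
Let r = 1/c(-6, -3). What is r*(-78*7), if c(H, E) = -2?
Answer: 273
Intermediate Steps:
r = -½ (r = 1/(-2) = -½ ≈ -0.50000)
r*(-78*7) = -(-39)*7 = -½*(-546) = 273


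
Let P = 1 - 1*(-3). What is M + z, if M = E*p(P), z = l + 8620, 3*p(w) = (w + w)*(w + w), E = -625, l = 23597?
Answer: 56651/3 ≈ 18884.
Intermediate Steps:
P = 4 (P = 1 + 3 = 4)
p(w) = 4*w²/3 (p(w) = ((w + w)*(w + w))/3 = ((2*w)*(2*w))/3 = (4*w²)/3 = 4*w²/3)
z = 32217 (z = 23597 + 8620 = 32217)
M = -40000/3 (M = -2500*4²/3 = -2500*16/3 = -625*64/3 = -40000/3 ≈ -13333.)
M + z = -40000/3 + 32217 = 56651/3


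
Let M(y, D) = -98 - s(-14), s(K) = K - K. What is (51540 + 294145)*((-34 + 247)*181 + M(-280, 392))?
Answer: 13293316675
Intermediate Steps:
s(K) = 0
M(y, D) = -98 (M(y, D) = -98 - 1*0 = -98 + 0 = -98)
(51540 + 294145)*((-34 + 247)*181 + M(-280, 392)) = (51540 + 294145)*((-34 + 247)*181 - 98) = 345685*(213*181 - 98) = 345685*(38553 - 98) = 345685*38455 = 13293316675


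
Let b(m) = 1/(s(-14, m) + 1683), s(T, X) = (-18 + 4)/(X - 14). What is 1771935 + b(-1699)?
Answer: 5108476203168/2882993 ≈ 1.7719e+6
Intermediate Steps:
s(T, X) = -14/(-14 + X)
b(m) = 1/(1683 - 14/(-14 + m)) (b(m) = 1/(-14/(-14 + m) + 1683) = 1/(1683 - 14/(-14 + m)))
1771935 + b(-1699) = 1771935 + (-14 - 1699)/(-23576 + 1683*(-1699)) = 1771935 - 1713/(-23576 - 2859417) = 1771935 - 1713/(-2882993) = 1771935 - 1/2882993*(-1713) = 1771935 + 1713/2882993 = 5108476203168/2882993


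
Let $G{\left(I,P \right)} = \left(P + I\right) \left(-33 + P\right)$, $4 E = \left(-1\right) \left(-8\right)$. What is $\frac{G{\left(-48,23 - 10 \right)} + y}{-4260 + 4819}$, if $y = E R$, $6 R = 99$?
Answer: $\frac{733}{559} \approx 1.3113$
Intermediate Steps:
$R = \frac{33}{2}$ ($R = \frac{1}{6} \cdot 99 = \frac{33}{2} \approx 16.5$)
$E = 2$ ($E = \frac{\left(-1\right) \left(-8\right)}{4} = \frac{1}{4} \cdot 8 = 2$)
$y = 33$ ($y = 2 \cdot \frac{33}{2} = 33$)
$G{\left(I,P \right)} = \left(-33 + P\right) \left(I + P\right)$ ($G{\left(I,P \right)} = \left(I + P\right) \left(-33 + P\right) = \left(-33 + P\right) \left(I + P\right)$)
$\frac{G{\left(-48,23 - 10 \right)} + y}{-4260 + 4819} = \frac{\left(\left(23 - 10\right)^{2} - -1584 - 33 \left(23 - 10\right) - 48 \left(23 - 10\right)\right) + 33}{-4260 + 4819} = \frac{\left(\left(23 - 10\right)^{2} + 1584 - 33 \left(23 - 10\right) - 48 \left(23 - 10\right)\right) + 33}{559} = \left(\left(13^{2} + 1584 - 429 - 624\right) + 33\right) \frac{1}{559} = \left(\left(169 + 1584 - 429 - 624\right) + 33\right) \frac{1}{559} = \left(700 + 33\right) \frac{1}{559} = 733 \cdot \frac{1}{559} = \frac{733}{559}$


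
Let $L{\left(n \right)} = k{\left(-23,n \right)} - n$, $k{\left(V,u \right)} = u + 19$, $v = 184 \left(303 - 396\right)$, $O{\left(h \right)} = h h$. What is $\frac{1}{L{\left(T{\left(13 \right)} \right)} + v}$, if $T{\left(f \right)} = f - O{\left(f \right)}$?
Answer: $- \frac{1}{17093} \approx -5.8503 \cdot 10^{-5}$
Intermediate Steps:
$O{\left(h \right)} = h^{2}$
$v = -17112$ ($v = 184 \left(-93\right) = -17112$)
$k{\left(V,u \right)} = 19 + u$
$T{\left(f \right)} = f - f^{2}$
$L{\left(n \right)} = 19$ ($L{\left(n \right)} = \left(19 + n\right) - n = 19$)
$\frac{1}{L{\left(T{\left(13 \right)} \right)} + v} = \frac{1}{19 - 17112} = \frac{1}{-17093} = - \frac{1}{17093}$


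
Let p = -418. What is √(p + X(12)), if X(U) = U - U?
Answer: I*√418 ≈ 20.445*I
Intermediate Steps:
X(U) = 0
√(p + X(12)) = √(-418 + 0) = √(-418) = I*√418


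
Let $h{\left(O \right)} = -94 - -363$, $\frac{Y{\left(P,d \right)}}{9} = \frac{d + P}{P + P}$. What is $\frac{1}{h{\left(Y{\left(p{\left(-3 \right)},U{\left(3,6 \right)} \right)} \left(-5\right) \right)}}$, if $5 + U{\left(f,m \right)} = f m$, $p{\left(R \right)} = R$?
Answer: $\frac{1}{269} \approx 0.0037175$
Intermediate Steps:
$U{\left(f,m \right)} = -5 + f m$
$Y{\left(P,d \right)} = \frac{9 \left(P + d\right)}{2 P}$ ($Y{\left(P,d \right)} = 9 \frac{d + P}{P + P} = 9 \frac{P + d}{2 P} = \frac{9 \left(P + d\right)}{2 P}$)
$h{\left(O \right)} = 269$ ($h{\left(O \right)} = -94 + 363 = 269$)
$\frac{1}{h{\left(Y{\left(p{\left(-3 \right)},U{\left(3,6 \right)} \right)} \left(-5\right) \right)}} = \frac{1}{269}$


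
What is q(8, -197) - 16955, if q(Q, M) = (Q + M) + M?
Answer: -17341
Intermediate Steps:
q(Q, M) = Q + 2*M (q(Q, M) = (M + Q) + M = Q + 2*M)
q(8, -197) - 16955 = (8 + 2*(-197)) - 16955 = (8 - 394) - 16955 = -386 - 16955 = -17341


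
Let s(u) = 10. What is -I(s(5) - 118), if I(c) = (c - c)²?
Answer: 0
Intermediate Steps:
I(c) = 0 (I(c) = 0² = 0)
-I(s(5) - 118) = -1*0 = 0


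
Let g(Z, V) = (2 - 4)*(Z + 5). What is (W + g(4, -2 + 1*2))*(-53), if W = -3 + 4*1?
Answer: 901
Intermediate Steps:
W = 1 (W = -3 + 4 = 1)
g(Z, V) = -10 - 2*Z (g(Z, V) = -2*(5 + Z) = -10 - 2*Z)
(W + g(4, -2 + 1*2))*(-53) = (1 + (-10 - 2*4))*(-53) = (1 + (-10 - 8))*(-53) = (1 - 18)*(-53) = -17*(-53) = 901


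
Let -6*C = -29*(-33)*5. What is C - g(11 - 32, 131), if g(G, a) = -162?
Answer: -1271/2 ≈ -635.50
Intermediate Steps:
C = -1595/2 (C = -(-29*(-33))*5/6 = -319*5/2 = -⅙*4785 = -1595/2 ≈ -797.50)
C - g(11 - 32, 131) = -1595/2 - 1*(-162) = -1595/2 + 162 = -1271/2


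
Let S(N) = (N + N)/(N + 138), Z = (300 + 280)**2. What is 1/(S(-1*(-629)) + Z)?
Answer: 767/258020058 ≈ 2.9726e-6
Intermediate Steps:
Z = 336400 (Z = 580**2 = 336400)
S(N) = 2*N/(138 + N) (S(N) = (2*N)/(138 + N) = 2*N/(138 + N))
1/(S(-1*(-629)) + Z) = 1/(2*(-1*(-629))/(138 - 1*(-629)) + 336400) = 1/(2*629/(138 + 629) + 336400) = 1/(2*629/767 + 336400) = 1/(2*629*(1/767) + 336400) = 1/(1258/767 + 336400) = 1/(258020058/767) = 767/258020058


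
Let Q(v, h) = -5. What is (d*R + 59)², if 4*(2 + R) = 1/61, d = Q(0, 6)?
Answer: 283282561/59536 ≈ 4758.2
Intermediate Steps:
d = -5
R = -487/244 (R = -2 + (¼)/61 = -2 + (¼)*(1/61) = -2 + 1/244 = -487/244 ≈ -1.9959)
(d*R + 59)² = (-5*(-487/244) + 59)² = (2435/244 + 59)² = (16831/244)² = 283282561/59536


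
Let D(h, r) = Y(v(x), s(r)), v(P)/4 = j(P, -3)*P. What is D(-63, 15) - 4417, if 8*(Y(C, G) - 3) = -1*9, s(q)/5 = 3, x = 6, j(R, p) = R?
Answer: -35321/8 ≈ -4415.1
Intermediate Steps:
v(P) = 4*P² (v(P) = 4*(P*P) = 4*P²)
s(q) = 15 (s(q) = 5*3 = 15)
Y(C, G) = 15/8 (Y(C, G) = 3 + (-1*9)/8 = 3 + (⅛)*(-9) = 3 - 9/8 = 15/8)
D(h, r) = 15/8
D(-63, 15) - 4417 = 15/8 - 4417 = -35321/8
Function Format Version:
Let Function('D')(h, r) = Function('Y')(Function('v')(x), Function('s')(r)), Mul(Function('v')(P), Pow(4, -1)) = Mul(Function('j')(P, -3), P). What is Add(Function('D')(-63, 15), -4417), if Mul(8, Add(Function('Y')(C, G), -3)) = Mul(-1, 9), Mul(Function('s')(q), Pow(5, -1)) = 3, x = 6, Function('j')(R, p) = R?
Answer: Rational(-35321, 8) ≈ -4415.1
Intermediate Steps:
Function('v')(P) = Mul(4, Pow(P, 2)) (Function('v')(P) = Mul(4, Mul(P, P)) = Mul(4, Pow(P, 2)))
Function('s')(q) = 15 (Function('s')(q) = Mul(5, 3) = 15)
Function('Y')(C, G) = Rational(15, 8) (Function('Y')(C, G) = Add(3, Mul(Rational(1, 8), Mul(-1, 9))) = Add(3, Mul(Rational(1, 8), -9)) = Add(3, Rational(-9, 8)) = Rational(15, 8))
Function('D')(h, r) = Rational(15, 8)
Add(Function('D')(-63, 15), -4417) = Add(Rational(15, 8), -4417) = Rational(-35321, 8)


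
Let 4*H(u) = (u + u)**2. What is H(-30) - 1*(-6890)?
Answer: 7790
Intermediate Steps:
H(u) = u**2 (H(u) = (u + u)**2/4 = (2*u)**2/4 = (4*u**2)/4 = u**2)
H(-30) - 1*(-6890) = (-30)**2 - 1*(-6890) = 900 + 6890 = 7790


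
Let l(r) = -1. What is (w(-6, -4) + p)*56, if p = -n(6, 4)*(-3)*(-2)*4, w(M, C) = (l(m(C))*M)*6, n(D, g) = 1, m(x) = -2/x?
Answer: 672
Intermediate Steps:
w(M, C) = -6*M (w(M, C) = -M*6 = -6*M)
p = -24 (p = -1*(-3)*(-2)*4 = -(-3)*(-2)*4 = -1*6*4 = -6*4 = -24)
(w(-6, -4) + p)*56 = (-6*(-6) - 24)*56 = (36 - 24)*56 = 12*56 = 672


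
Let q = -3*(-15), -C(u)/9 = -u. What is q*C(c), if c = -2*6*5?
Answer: -24300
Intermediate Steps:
c = -60 (c = -12*5 = -60)
C(u) = 9*u (C(u) = -(-9)*u = 9*u)
q = 45
q*C(c) = 45*(9*(-60)) = 45*(-540) = -24300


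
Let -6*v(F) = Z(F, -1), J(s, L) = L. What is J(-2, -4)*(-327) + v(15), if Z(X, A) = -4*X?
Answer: 1318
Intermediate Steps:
v(F) = 2*F/3 (v(F) = -(-2)*F/3 = 2*F/3)
J(-2, -4)*(-327) + v(15) = -4*(-327) + (⅔)*15 = 1308 + 10 = 1318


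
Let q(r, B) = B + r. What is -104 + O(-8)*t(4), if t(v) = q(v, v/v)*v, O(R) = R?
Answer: -264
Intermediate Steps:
t(v) = v*(1 + v) (t(v) = (v/v + v)*v = (1 + v)*v = v*(1 + v))
-104 + O(-8)*t(4) = -104 - 32*(1 + 4) = -104 - 32*5 = -104 - 8*20 = -104 - 160 = -264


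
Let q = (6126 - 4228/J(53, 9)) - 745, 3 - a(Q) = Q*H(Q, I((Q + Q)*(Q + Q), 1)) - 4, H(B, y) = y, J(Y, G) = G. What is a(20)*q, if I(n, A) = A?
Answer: -574613/9 ≈ -63846.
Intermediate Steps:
a(Q) = 7 - Q (a(Q) = 3 - (Q*1 - 4) = 3 - (Q - 4) = 3 - (-4 + Q) = 3 + (4 - Q) = 7 - Q)
q = 44201/9 (q = (6126 - 4228/9) - 745 = 50906/9 - 745 = 44201/9 ≈ 4911.2)
a(20)*q = (7 - 1*20)*(44201/9) = (7 - 20)*(44201/9) = -13*44201/9 = -574613/9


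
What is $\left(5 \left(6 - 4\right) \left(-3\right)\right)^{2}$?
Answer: $900$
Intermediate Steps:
$\left(5 \left(6 - 4\right) \left(-3\right)\right)^{2} = \left(5 \cdot 2 \left(-3\right)\right)^{2} = \left(10 \left(-3\right)\right)^{2} = \left(-30\right)^{2} = 900$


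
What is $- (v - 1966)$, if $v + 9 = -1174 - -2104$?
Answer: $1045$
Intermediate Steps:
$v = 921$ ($v = -9 - -930 = -9 + \left(-1174 + 2104\right) = -9 + 930 = 921$)
$- (v - 1966) = - (921 - 1966) = \left(-1\right) \left(-1045\right) = 1045$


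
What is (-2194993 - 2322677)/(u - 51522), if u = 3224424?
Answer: -752945/528817 ≈ -1.4238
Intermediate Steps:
(-2194993 - 2322677)/(u - 51522) = (-2194993 - 2322677)/(3224424 - 51522) = -4517670/3172902 = -4517670*1/3172902 = -752945/528817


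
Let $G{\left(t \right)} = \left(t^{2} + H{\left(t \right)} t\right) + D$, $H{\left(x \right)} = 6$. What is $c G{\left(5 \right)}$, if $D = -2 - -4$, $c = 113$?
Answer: $6441$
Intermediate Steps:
$D = 2$ ($D = -2 + 4 = 2$)
$G{\left(t \right)} = 2 + t^{2} + 6 t$ ($G{\left(t \right)} = \left(t^{2} + 6 t\right) + 2 = 2 + t^{2} + 6 t$)
$c G{\left(5 \right)} = 113 \left(2 + 5^{2} + 6 \cdot 5\right) = 113 \left(2 + 25 + 30\right) = 113 \cdot 57 = 6441$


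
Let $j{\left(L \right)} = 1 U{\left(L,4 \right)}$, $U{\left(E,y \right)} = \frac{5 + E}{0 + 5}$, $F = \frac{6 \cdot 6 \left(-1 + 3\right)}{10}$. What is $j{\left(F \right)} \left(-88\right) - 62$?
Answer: $- \frac{6918}{25} \approx -276.72$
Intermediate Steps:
$F = \frac{36}{5}$ ($F = 36 \cdot 2 \cdot \frac{1}{10} = 72 \cdot \frac{1}{10} = \frac{36}{5} \approx 7.2$)
$U{\left(E,y \right)} = 1 + \frac{E}{5}$ ($U{\left(E,y \right)} = \frac{5 + E}{5} = \left(5 + E\right) \frac{1}{5} = 1 + \frac{E}{5}$)
$j{\left(L \right)} = 1 + \frac{L}{5}$ ($j{\left(L \right)} = 1 \left(1 + \frac{L}{5}\right) = 1 + \frac{L}{5}$)
$j{\left(F \right)} \left(-88\right) - 62 = \left(1 + \frac{1}{5} \cdot \frac{36}{5}\right) \left(-88\right) - 62 = \left(1 + \frac{36}{25}\right) \left(-88\right) - 62 = \frac{61}{25} \left(-88\right) - 62 = - \frac{5368}{25} - 62 = - \frac{6918}{25}$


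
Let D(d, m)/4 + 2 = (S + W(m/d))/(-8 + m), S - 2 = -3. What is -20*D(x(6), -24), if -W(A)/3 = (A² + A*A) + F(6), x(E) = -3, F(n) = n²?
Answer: -2145/2 ≈ -1072.5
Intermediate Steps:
S = -1 (S = 2 - 3 = -1)
W(A) = -108 - 6*A² (W(A) = -3*((A² + A*A) + 6²) = -3*((A² + A²) + 36) = -3*(2*A² + 36) = -3*(36 + 2*A²) = -108 - 6*A²)
D(d, m) = -8 + 4*(-109 - 6*m²/d²)/(-8 + m) (D(d, m) = -8 + 4*((-1 + (-108 - 6*m²/d²))/(-8 + m)) = -8 + 4*((-109 - 6*m²/d²)/(-8 + m)) = -8 + 4*(-109 - 6*m²/d²)/(-8 + m))
-20*D(x(6), -24) = -80*(-6*(-24)² + (-3)²*(-93 - 2*(-24)))/((-3)²*(-8 - 24)) = -80*(-6*576 + 9*(-93 + 48))/(9*(-32)) = -80*(-1)*(-3456 + 9*(-45))/(9*32) = -80*(-1)*(-3456 - 405)/(9*32) = -80*(-1)*(-3861)/(9*32) = -20*429/8 = -2145/2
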